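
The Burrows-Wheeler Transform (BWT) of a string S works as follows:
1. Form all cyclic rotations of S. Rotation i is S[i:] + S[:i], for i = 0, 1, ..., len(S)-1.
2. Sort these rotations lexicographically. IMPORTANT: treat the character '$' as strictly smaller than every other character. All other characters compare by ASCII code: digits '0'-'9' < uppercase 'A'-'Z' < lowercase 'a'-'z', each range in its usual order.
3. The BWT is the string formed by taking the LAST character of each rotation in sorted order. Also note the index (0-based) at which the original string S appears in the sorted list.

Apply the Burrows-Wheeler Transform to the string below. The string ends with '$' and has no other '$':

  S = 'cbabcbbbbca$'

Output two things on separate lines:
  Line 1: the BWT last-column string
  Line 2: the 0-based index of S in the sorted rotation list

Answer: acbccbbbab$b
10

Derivation:
All 12 rotations (rotation i = S[i:]+S[:i]):
  rot[0] = cbabcbbbbca$
  rot[1] = babcbbbbca$c
  rot[2] = abcbbbbca$cb
  rot[3] = bcbbbbca$cba
  rot[4] = cbbbbca$cbab
  rot[5] = bbbbca$cbabc
  rot[6] = bbbca$cbabcb
  rot[7] = bbca$cbabcbb
  rot[8] = bca$cbabcbbb
  rot[9] = ca$cbabcbbbb
  rot[10] = a$cbabcbbbbc
  rot[11] = $cbabcbbbbca
Sorted (with $ < everything):
  sorted[0] = $cbabcbbbbca  (last char: 'a')
  sorted[1] = a$cbabcbbbbc  (last char: 'c')
  sorted[2] = abcbbbbca$cb  (last char: 'b')
  sorted[3] = babcbbbbca$c  (last char: 'c')
  sorted[4] = bbbbca$cbabc  (last char: 'c')
  sorted[5] = bbbca$cbabcb  (last char: 'b')
  sorted[6] = bbca$cbabcbb  (last char: 'b')
  sorted[7] = bca$cbabcbbb  (last char: 'b')
  sorted[8] = bcbbbbca$cba  (last char: 'a')
  sorted[9] = ca$cbabcbbbb  (last char: 'b')
  sorted[10] = cbabcbbbbca$  (last char: '$')
  sorted[11] = cbbbbca$cbab  (last char: 'b')
Last column: acbccbbbab$b
Original string S is at sorted index 10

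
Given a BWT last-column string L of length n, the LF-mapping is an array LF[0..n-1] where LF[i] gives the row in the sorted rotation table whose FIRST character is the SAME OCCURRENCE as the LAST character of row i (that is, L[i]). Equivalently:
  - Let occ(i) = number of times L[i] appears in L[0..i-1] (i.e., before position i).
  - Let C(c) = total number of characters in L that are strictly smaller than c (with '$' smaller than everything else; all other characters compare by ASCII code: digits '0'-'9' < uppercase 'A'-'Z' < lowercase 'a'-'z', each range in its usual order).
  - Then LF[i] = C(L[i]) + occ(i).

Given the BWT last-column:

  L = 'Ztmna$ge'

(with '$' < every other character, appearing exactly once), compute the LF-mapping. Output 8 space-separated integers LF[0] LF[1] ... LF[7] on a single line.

Char counts: '$':1, 'Z':1, 'a':1, 'e':1, 'g':1, 'm':1, 'n':1, 't':1
C (first-col start): C('$')=0, C('Z')=1, C('a')=2, C('e')=3, C('g')=4, C('m')=5, C('n')=6, C('t')=7
L[0]='Z': occ=0, LF[0]=C('Z')+0=1+0=1
L[1]='t': occ=0, LF[1]=C('t')+0=7+0=7
L[2]='m': occ=0, LF[2]=C('m')+0=5+0=5
L[3]='n': occ=0, LF[3]=C('n')+0=6+0=6
L[4]='a': occ=0, LF[4]=C('a')+0=2+0=2
L[5]='$': occ=0, LF[5]=C('$')+0=0+0=0
L[6]='g': occ=0, LF[6]=C('g')+0=4+0=4
L[7]='e': occ=0, LF[7]=C('e')+0=3+0=3

Answer: 1 7 5 6 2 0 4 3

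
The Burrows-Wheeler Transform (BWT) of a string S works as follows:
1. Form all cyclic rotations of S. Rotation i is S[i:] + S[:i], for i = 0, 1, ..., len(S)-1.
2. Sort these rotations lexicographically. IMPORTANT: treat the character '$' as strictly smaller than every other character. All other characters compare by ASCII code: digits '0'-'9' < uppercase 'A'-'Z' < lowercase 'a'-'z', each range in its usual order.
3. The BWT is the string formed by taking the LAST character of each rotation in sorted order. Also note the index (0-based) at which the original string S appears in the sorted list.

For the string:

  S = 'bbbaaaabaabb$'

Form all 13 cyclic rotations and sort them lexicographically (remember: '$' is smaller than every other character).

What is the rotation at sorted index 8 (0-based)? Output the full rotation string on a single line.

Answer: baaaabaabb$bb

Derivation:
All 13 rotations (rotation i = S[i:]+S[:i]):
  rot[0] = bbbaaaabaabb$
  rot[1] = bbaaaabaabb$b
  rot[2] = baaaabaabb$bb
  rot[3] = aaaabaabb$bbb
  rot[4] = aaabaabb$bbba
  rot[5] = aabaabb$bbbaa
  rot[6] = abaabb$bbbaaa
  rot[7] = baabb$bbbaaaa
  rot[8] = aabb$bbbaaaab
  rot[9] = abb$bbbaaaaba
  rot[10] = bb$bbbaaaabaa
  rot[11] = b$bbbaaaabaab
  rot[12] = $bbbaaaabaabb
Sorted (with $ < everything):
  sorted[0] = $bbbaaaabaabb
  sorted[1] = aaaabaabb$bbb
  sorted[2] = aaabaabb$bbba
  sorted[3] = aabaabb$bbbaa
  sorted[4] = aabb$bbbaaaab
  sorted[5] = abaabb$bbbaaa
  sorted[6] = abb$bbbaaaaba
  sorted[7] = b$bbbaaaabaab
  sorted[8] = baaaabaabb$bb
  sorted[9] = baabb$bbbaaaa
  sorted[10] = bb$bbbaaaabaa
  sorted[11] = bbaaaabaabb$b
  sorted[12] = bbbaaaabaabb$
sorted[8] = baaaabaabb$bb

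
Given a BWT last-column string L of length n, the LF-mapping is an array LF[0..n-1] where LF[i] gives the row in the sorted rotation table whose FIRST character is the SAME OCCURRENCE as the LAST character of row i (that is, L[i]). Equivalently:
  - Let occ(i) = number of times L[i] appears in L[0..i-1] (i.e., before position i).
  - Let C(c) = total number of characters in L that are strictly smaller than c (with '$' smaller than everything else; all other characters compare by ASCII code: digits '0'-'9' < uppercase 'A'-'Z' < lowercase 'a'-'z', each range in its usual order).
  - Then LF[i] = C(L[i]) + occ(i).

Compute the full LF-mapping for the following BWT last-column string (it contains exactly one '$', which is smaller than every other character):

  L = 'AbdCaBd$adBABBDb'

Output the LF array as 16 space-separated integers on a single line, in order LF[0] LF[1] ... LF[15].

Char counts: '$':1, 'A':2, 'B':4, 'C':1, 'D':1, 'a':2, 'b':2, 'd':3
C (first-col start): C('$')=0, C('A')=1, C('B')=3, C('C')=7, C('D')=8, C('a')=9, C('b')=11, C('d')=13
L[0]='A': occ=0, LF[0]=C('A')+0=1+0=1
L[1]='b': occ=0, LF[1]=C('b')+0=11+0=11
L[2]='d': occ=0, LF[2]=C('d')+0=13+0=13
L[3]='C': occ=0, LF[3]=C('C')+0=7+0=7
L[4]='a': occ=0, LF[4]=C('a')+0=9+0=9
L[5]='B': occ=0, LF[5]=C('B')+0=3+0=3
L[6]='d': occ=1, LF[6]=C('d')+1=13+1=14
L[7]='$': occ=0, LF[7]=C('$')+0=0+0=0
L[8]='a': occ=1, LF[8]=C('a')+1=9+1=10
L[9]='d': occ=2, LF[9]=C('d')+2=13+2=15
L[10]='B': occ=1, LF[10]=C('B')+1=3+1=4
L[11]='A': occ=1, LF[11]=C('A')+1=1+1=2
L[12]='B': occ=2, LF[12]=C('B')+2=3+2=5
L[13]='B': occ=3, LF[13]=C('B')+3=3+3=6
L[14]='D': occ=0, LF[14]=C('D')+0=8+0=8
L[15]='b': occ=1, LF[15]=C('b')+1=11+1=12

Answer: 1 11 13 7 9 3 14 0 10 15 4 2 5 6 8 12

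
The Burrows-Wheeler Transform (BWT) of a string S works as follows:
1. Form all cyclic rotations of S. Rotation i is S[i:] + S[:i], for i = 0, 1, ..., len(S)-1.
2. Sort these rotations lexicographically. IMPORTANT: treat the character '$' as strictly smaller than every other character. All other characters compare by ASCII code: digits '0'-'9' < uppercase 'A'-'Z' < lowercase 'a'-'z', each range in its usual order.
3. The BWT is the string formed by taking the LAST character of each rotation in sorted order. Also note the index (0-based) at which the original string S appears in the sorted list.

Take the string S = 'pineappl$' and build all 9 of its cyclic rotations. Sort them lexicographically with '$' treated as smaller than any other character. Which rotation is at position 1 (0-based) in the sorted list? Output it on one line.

All 9 rotations (rotation i = S[i:]+S[:i]):
  rot[0] = pineappl$
  rot[1] = ineappl$p
  rot[2] = neappl$pi
  rot[3] = eappl$pin
  rot[4] = appl$pine
  rot[5] = ppl$pinea
  rot[6] = pl$pineap
  rot[7] = l$pineapp
  rot[8] = $pineappl
Sorted (with $ < everything):
  sorted[0] = $pineappl
  sorted[1] = appl$pine
  sorted[2] = eappl$pin
  sorted[3] = ineappl$p
  sorted[4] = l$pineapp
  sorted[5] = neappl$pi
  sorted[6] = pineappl$
  sorted[7] = pl$pineap
  sorted[8] = ppl$pinea
sorted[1] = appl$pine

Answer: appl$pine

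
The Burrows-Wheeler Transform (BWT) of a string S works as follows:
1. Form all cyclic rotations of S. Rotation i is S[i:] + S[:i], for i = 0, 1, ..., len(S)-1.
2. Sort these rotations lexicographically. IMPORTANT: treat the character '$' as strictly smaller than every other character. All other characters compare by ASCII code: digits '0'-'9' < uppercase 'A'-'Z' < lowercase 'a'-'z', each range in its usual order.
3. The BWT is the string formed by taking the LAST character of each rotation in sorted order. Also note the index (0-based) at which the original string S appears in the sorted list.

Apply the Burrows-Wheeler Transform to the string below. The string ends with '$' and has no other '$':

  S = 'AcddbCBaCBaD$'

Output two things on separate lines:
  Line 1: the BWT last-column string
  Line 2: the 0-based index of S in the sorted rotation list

Answer: D$CCbaaBBdAdc
1

Derivation:
All 13 rotations (rotation i = S[i:]+S[:i]):
  rot[0] = AcddbCBaCBaD$
  rot[1] = cddbCBaCBaD$A
  rot[2] = ddbCBaCBaD$Ac
  rot[3] = dbCBaCBaD$Acd
  rot[4] = bCBaCBaD$Acdd
  rot[5] = CBaCBaD$Acddb
  rot[6] = BaCBaD$AcddbC
  rot[7] = aCBaD$AcddbCB
  rot[8] = CBaD$AcddbCBa
  rot[9] = BaD$AcddbCBaC
  rot[10] = aD$AcddbCBaCB
  rot[11] = D$AcddbCBaCBa
  rot[12] = $AcddbCBaCBaD
Sorted (with $ < everything):
  sorted[0] = $AcddbCBaCBaD  (last char: 'D')
  sorted[1] = AcddbCBaCBaD$  (last char: '$')
  sorted[2] = BaCBaD$AcddbC  (last char: 'C')
  sorted[3] = BaD$AcddbCBaC  (last char: 'C')
  sorted[4] = CBaCBaD$Acddb  (last char: 'b')
  sorted[5] = CBaD$AcddbCBa  (last char: 'a')
  sorted[6] = D$AcddbCBaCBa  (last char: 'a')
  sorted[7] = aCBaD$AcddbCB  (last char: 'B')
  sorted[8] = aD$AcddbCBaCB  (last char: 'B')
  sorted[9] = bCBaCBaD$Acdd  (last char: 'd')
  sorted[10] = cddbCBaCBaD$A  (last char: 'A')
  sorted[11] = dbCBaCBaD$Acd  (last char: 'd')
  sorted[12] = ddbCBaCBaD$Ac  (last char: 'c')
Last column: D$CCbaaBBdAdc
Original string S is at sorted index 1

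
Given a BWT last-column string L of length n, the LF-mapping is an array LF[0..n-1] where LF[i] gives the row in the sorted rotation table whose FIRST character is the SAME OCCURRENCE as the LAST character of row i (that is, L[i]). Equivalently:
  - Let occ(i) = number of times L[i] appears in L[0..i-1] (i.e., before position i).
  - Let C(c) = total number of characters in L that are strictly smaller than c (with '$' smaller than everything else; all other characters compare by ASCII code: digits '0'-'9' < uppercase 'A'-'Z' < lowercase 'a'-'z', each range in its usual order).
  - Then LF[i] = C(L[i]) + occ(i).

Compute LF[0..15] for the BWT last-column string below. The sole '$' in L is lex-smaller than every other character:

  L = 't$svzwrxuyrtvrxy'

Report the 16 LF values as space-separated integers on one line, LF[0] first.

Char counts: '$':1, 'r':3, 's':1, 't':2, 'u':1, 'v':2, 'w':1, 'x':2, 'y':2, 'z':1
C (first-col start): C('$')=0, C('r')=1, C('s')=4, C('t')=5, C('u')=7, C('v')=8, C('w')=10, C('x')=11, C('y')=13, C('z')=15
L[0]='t': occ=0, LF[0]=C('t')+0=5+0=5
L[1]='$': occ=0, LF[1]=C('$')+0=0+0=0
L[2]='s': occ=0, LF[2]=C('s')+0=4+0=4
L[3]='v': occ=0, LF[3]=C('v')+0=8+0=8
L[4]='z': occ=0, LF[4]=C('z')+0=15+0=15
L[5]='w': occ=0, LF[5]=C('w')+0=10+0=10
L[6]='r': occ=0, LF[6]=C('r')+0=1+0=1
L[7]='x': occ=0, LF[7]=C('x')+0=11+0=11
L[8]='u': occ=0, LF[8]=C('u')+0=7+0=7
L[9]='y': occ=0, LF[9]=C('y')+0=13+0=13
L[10]='r': occ=1, LF[10]=C('r')+1=1+1=2
L[11]='t': occ=1, LF[11]=C('t')+1=5+1=6
L[12]='v': occ=1, LF[12]=C('v')+1=8+1=9
L[13]='r': occ=2, LF[13]=C('r')+2=1+2=3
L[14]='x': occ=1, LF[14]=C('x')+1=11+1=12
L[15]='y': occ=1, LF[15]=C('y')+1=13+1=14

Answer: 5 0 4 8 15 10 1 11 7 13 2 6 9 3 12 14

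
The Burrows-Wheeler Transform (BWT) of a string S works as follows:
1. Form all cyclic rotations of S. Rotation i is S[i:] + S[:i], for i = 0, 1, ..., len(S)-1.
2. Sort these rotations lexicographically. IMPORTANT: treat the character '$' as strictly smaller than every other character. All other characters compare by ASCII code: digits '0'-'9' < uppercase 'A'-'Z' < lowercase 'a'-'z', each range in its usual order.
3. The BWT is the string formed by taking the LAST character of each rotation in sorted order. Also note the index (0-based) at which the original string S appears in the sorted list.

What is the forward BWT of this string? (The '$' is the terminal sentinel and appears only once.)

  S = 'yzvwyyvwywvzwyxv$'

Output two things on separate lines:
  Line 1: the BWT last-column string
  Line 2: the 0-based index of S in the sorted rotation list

All 17 rotations (rotation i = S[i:]+S[:i]):
  rot[0] = yzvwyyvwywvzwyxv$
  rot[1] = zvwyyvwywvzwyxv$y
  rot[2] = vwyyvwywvzwyxv$yz
  rot[3] = wyyvwywvzwyxv$yzv
  rot[4] = yyvwywvzwyxv$yzvw
  rot[5] = yvwywvzwyxv$yzvwy
  rot[6] = vwywvzwyxv$yzvwyy
  rot[7] = wywvzwyxv$yzvwyyv
  rot[8] = ywvzwyxv$yzvwyyvw
  rot[9] = wvzwyxv$yzvwyyvwy
  rot[10] = vzwyxv$yzvwyyvwyw
  rot[11] = zwyxv$yzvwyyvwywv
  rot[12] = wyxv$yzvwyyvwywvz
  rot[13] = yxv$yzvwyyvwywvzw
  rot[14] = xv$yzvwyyvwywvzwy
  rot[15] = v$yzvwyyvwywvzwyx
  rot[16] = $yzvwyyvwywvzwyxv
Sorted (with $ < everything):
  sorted[0] = $yzvwyyvwywvzwyxv  (last char: 'v')
  sorted[1] = v$yzvwyyvwywvzwyx  (last char: 'x')
  sorted[2] = vwywvzwyxv$yzvwyy  (last char: 'y')
  sorted[3] = vwyyvwywvzwyxv$yz  (last char: 'z')
  sorted[4] = vzwyxv$yzvwyyvwyw  (last char: 'w')
  sorted[5] = wvzwyxv$yzvwyyvwy  (last char: 'y')
  sorted[6] = wywvzwyxv$yzvwyyv  (last char: 'v')
  sorted[7] = wyxv$yzvwyyvwywvz  (last char: 'z')
  sorted[8] = wyyvwywvzwyxv$yzv  (last char: 'v')
  sorted[9] = xv$yzvwyyvwywvzwy  (last char: 'y')
  sorted[10] = yvwywvzwyxv$yzvwy  (last char: 'y')
  sorted[11] = ywvzwyxv$yzvwyyvw  (last char: 'w')
  sorted[12] = yxv$yzvwyyvwywvzw  (last char: 'w')
  sorted[13] = yyvwywvzwyxv$yzvw  (last char: 'w')
  sorted[14] = yzvwyyvwywvzwyxv$  (last char: '$')
  sorted[15] = zvwyyvwywvzwyxv$y  (last char: 'y')
  sorted[16] = zwyxv$yzvwyyvwywv  (last char: 'v')
Last column: vxyzwyvzvyywww$yv
Original string S is at sorted index 14

Answer: vxyzwyvzvyywww$yv
14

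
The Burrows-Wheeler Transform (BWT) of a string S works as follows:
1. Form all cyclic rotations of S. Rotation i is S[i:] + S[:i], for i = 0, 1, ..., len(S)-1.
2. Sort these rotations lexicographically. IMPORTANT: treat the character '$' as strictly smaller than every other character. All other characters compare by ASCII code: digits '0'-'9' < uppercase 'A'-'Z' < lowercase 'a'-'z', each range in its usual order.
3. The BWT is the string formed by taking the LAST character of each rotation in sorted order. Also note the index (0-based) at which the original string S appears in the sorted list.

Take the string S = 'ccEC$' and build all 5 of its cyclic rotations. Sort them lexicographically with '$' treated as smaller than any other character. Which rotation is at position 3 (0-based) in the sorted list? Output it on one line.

Answer: cEC$c

Derivation:
All 5 rotations (rotation i = S[i:]+S[:i]):
  rot[0] = ccEC$
  rot[1] = cEC$c
  rot[2] = EC$cc
  rot[3] = C$ccE
  rot[4] = $ccEC
Sorted (with $ < everything):
  sorted[0] = $ccEC
  sorted[1] = C$ccE
  sorted[2] = EC$cc
  sorted[3] = cEC$c
  sorted[4] = ccEC$
sorted[3] = cEC$c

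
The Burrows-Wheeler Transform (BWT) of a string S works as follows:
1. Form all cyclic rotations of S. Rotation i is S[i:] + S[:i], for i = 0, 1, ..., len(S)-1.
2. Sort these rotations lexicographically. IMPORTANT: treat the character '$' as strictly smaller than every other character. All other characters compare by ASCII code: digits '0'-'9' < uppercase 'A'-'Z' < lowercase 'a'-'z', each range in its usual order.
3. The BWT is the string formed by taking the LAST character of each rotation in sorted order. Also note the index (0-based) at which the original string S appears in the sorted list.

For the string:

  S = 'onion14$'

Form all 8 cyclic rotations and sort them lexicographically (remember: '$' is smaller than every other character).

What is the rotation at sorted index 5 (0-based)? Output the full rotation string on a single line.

Answer: nion14$o

Derivation:
All 8 rotations (rotation i = S[i:]+S[:i]):
  rot[0] = onion14$
  rot[1] = nion14$o
  rot[2] = ion14$on
  rot[3] = on14$oni
  rot[4] = n14$onio
  rot[5] = 14$onion
  rot[6] = 4$onion1
  rot[7] = $onion14
Sorted (with $ < everything):
  sorted[0] = $onion14
  sorted[1] = 14$onion
  sorted[2] = 4$onion1
  sorted[3] = ion14$on
  sorted[4] = n14$onio
  sorted[5] = nion14$o
  sorted[6] = on14$oni
  sorted[7] = onion14$
sorted[5] = nion14$o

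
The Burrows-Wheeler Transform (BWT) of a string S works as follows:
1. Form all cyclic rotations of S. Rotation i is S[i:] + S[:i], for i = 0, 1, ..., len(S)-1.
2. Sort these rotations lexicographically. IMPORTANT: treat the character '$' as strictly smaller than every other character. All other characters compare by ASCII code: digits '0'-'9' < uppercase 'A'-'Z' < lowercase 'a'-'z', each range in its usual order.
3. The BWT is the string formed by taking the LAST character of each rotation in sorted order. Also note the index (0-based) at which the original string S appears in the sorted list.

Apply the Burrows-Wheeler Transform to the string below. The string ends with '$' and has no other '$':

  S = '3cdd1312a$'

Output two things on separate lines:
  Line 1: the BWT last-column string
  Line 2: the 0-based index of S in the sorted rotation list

All 10 rotations (rotation i = S[i:]+S[:i]):
  rot[0] = 3cdd1312a$
  rot[1] = cdd1312a$3
  rot[2] = dd1312a$3c
  rot[3] = d1312a$3cd
  rot[4] = 1312a$3cdd
  rot[5] = 312a$3cdd1
  rot[6] = 12a$3cdd13
  rot[7] = 2a$3cdd131
  rot[8] = a$3cdd1312
  rot[9] = $3cdd1312a
Sorted (with $ < everything):
  sorted[0] = $3cdd1312a  (last char: 'a')
  sorted[1] = 12a$3cdd13  (last char: '3')
  sorted[2] = 1312a$3cdd  (last char: 'd')
  sorted[3] = 2a$3cdd131  (last char: '1')
  sorted[4] = 312a$3cdd1  (last char: '1')
  sorted[5] = 3cdd1312a$  (last char: '$')
  sorted[6] = a$3cdd1312  (last char: '2')
  sorted[7] = cdd1312a$3  (last char: '3')
  sorted[8] = d1312a$3cd  (last char: 'd')
  sorted[9] = dd1312a$3c  (last char: 'c')
Last column: a3d11$23dc
Original string S is at sorted index 5

Answer: a3d11$23dc
5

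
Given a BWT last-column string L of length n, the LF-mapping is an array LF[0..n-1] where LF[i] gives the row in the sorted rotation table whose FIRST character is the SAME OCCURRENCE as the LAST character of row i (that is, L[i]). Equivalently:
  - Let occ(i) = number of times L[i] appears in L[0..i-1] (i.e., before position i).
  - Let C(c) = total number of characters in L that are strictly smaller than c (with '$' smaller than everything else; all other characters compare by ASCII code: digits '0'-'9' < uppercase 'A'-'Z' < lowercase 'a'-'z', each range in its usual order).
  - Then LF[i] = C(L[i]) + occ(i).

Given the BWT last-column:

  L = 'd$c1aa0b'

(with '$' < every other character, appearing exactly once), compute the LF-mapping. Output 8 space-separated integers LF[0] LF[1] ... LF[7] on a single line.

Answer: 7 0 6 2 3 4 1 5

Derivation:
Char counts: '$':1, '0':1, '1':1, 'a':2, 'b':1, 'c':1, 'd':1
C (first-col start): C('$')=0, C('0')=1, C('1')=2, C('a')=3, C('b')=5, C('c')=6, C('d')=7
L[0]='d': occ=0, LF[0]=C('d')+0=7+0=7
L[1]='$': occ=0, LF[1]=C('$')+0=0+0=0
L[2]='c': occ=0, LF[2]=C('c')+0=6+0=6
L[3]='1': occ=0, LF[3]=C('1')+0=2+0=2
L[4]='a': occ=0, LF[4]=C('a')+0=3+0=3
L[5]='a': occ=1, LF[5]=C('a')+1=3+1=4
L[6]='0': occ=0, LF[6]=C('0')+0=1+0=1
L[7]='b': occ=0, LF[7]=C('b')+0=5+0=5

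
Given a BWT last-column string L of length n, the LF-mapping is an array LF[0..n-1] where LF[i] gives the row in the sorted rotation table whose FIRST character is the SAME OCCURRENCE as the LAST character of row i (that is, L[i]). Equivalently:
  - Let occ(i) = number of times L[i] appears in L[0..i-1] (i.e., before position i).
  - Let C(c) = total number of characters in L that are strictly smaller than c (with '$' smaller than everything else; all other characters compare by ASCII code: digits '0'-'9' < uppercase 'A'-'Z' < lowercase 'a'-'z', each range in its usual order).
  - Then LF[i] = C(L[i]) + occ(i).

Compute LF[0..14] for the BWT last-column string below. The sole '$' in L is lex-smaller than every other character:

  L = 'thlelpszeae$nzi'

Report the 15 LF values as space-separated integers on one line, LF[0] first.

Char counts: '$':1, 'a':1, 'e':3, 'h':1, 'i':1, 'l':2, 'n':1, 'p':1, 's':1, 't':1, 'z':2
C (first-col start): C('$')=0, C('a')=1, C('e')=2, C('h')=5, C('i')=6, C('l')=7, C('n')=9, C('p')=10, C('s')=11, C('t')=12, C('z')=13
L[0]='t': occ=0, LF[0]=C('t')+0=12+0=12
L[1]='h': occ=0, LF[1]=C('h')+0=5+0=5
L[2]='l': occ=0, LF[2]=C('l')+0=7+0=7
L[3]='e': occ=0, LF[3]=C('e')+0=2+0=2
L[4]='l': occ=1, LF[4]=C('l')+1=7+1=8
L[5]='p': occ=0, LF[5]=C('p')+0=10+0=10
L[6]='s': occ=0, LF[6]=C('s')+0=11+0=11
L[7]='z': occ=0, LF[7]=C('z')+0=13+0=13
L[8]='e': occ=1, LF[8]=C('e')+1=2+1=3
L[9]='a': occ=0, LF[9]=C('a')+0=1+0=1
L[10]='e': occ=2, LF[10]=C('e')+2=2+2=4
L[11]='$': occ=0, LF[11]=C('$')+0=0+0=0
L[12]='n': occ=0, LF[12]=C('n')+0=9+0=9
L[13]='z': occ=1, LF[13]=C('z')+1=13+1=14
L[14]='i': occ=0, LF[14]=C('i')+0=6+0=6

Answer: 12 5 7 2 8 10 11 13 3 1 4 0 9 14 6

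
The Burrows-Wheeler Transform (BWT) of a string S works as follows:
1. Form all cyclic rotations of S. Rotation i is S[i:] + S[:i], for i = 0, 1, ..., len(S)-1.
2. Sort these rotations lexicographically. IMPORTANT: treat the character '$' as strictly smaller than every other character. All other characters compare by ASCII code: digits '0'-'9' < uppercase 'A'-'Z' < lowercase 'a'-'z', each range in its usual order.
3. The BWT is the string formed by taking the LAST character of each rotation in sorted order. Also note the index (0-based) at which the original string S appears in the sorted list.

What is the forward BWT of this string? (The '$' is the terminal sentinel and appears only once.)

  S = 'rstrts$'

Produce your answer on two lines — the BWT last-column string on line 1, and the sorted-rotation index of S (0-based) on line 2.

Answer: s$ttrsr
1

Derivation:
All 7 rotations (rotation i = S[i:]+S[:i]):
  rot[0] = rstrts$
  rot[1] = strts$r
  rot[2] = trts$rs
  rot[3] = rts$rst
  rot[4] = ts$rstr
  rot[5] = s$rstrt
  rot[6] = $rstrts
Sorted (with $ < everything):
  sorted[0] = $rstrts  (last char: 's')
  sorted[1] = rstrts$  (last char: '$')
  sorted[2] = rts$rst  (last char: 't')
  sorted[3] = s$rstrt  (last char: 't')
  sorted[4] = strts$r  (last char: 'r')
  sorted[5] = trts$rs  (last char: 's')
  sorted[6] = ts$rstr  (last char: 'r')
Last column: s$ttrsr
Original string S is at sorted index 1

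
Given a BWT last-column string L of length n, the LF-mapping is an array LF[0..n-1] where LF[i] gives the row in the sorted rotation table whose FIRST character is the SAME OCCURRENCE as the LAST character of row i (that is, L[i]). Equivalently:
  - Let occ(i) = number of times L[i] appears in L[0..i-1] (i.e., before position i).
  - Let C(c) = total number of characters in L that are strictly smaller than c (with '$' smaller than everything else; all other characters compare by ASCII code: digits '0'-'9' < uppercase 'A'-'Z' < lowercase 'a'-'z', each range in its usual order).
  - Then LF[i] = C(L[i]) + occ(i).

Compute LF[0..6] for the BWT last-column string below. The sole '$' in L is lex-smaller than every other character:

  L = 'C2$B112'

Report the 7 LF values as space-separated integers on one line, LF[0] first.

Answer: 6 3 0 5 1 2 4

Derivation:
Char counts: '$':1, '1':2, '2':2, 'B':1, 'C':1
C (first-col start): C('$')=0, C('1')=1, C('2')=3, C('B')=5, C('C')=6
L[0]='C': occ=0, LF[0]=C('C')+0=6+0=6
L[1]='2': occ=0, LF[1]=C('2')+0=3+0=3
L[2]='$': occ=0, LF[2]=C('$')+0=0+0=0
L[3]='B': occ=0, LF[3]=C('B')+0=5+0=5
L[4]='1': occ=0, LF[4]=C('1')+0=1+0=1
L[5]='1': occ=1, LF[5]=C('1')+1=1+1=2
L[6]='2': occ=1, LF[6]=C('2')+1=3+1=4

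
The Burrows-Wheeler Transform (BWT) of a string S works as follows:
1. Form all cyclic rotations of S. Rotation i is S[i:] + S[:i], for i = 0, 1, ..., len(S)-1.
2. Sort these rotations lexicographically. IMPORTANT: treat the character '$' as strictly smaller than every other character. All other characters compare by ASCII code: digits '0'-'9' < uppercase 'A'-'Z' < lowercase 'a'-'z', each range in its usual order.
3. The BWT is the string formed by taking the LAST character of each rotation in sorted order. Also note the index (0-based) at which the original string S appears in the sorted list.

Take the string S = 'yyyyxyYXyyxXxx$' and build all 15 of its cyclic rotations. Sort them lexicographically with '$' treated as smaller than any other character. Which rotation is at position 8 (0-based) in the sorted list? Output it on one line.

All 15 rotations (rotation i = S[i:]+S[:i]):
  rot[0] = yyyyxyYXyyxXxx$
  rot[1] = yyyxyYXyyxXxx$y
  rot[2] = yyxyYXyyxXxx$yy
  rot[3] = yxyYXyyxXxx$yyy
  rot[4] = xyYXyyxXxx$yyyy
  rot[5] = yYXyyxXxx$yyyyx
  rot[6] = YXyyxXxx$yyyyxy
  rot[7] = XyyxXxx$yyyyxyY
  rot[8] = yyxXxx$yyyyxyYX
  rot[9] = yxXxx$yyyyxyYXy
  rot[10] = xXxx$yyyyxyYXyy
  rot[11] = Xxx$yyyyxyYXyyx
  rot[12] = xx$yyyyxyYXyyxX
  rot[13] = x$yyyyxyYXyyxXx
  rot[14] = $yyyyxyYXyyxXxx
Sorted (with $ < everything):
  sorted[0] = $yyyyxyYXyyxXxx
  sorted[1] = Xxx$yyyyxyYXyyx
  sorted[2] = XyyxXxx$yyyyxyY
  sorted[3] = YXyyxXxx$yyyyxy
  sorted[4] = x$yyyyxyYXyyxXx
  sorted[5] = xXxx$yyyyxyYXyy
  sorted[6] = xx$yyyyxyYXyyxX
  sorted[7] = xyYXyyxXxx$yyyy
  sorted[8] = yYXyyxXxx$yyyyx
  sorted[9] = yxXxx$yyyyxyYXy
  sorted[10] = yxyYXyyxXxx$yyy
  sorted[11] = yyxXxx$yyyyxyYX
  sorted[12] = yyxyYXyyxXxx$yy
  sorted[13] = yyyxyYXyyxXxx$y
  sorted[14] = yyyyxyYXyyxXxx$
sorted[8] = yYXyyxXxx$yyyyx

Answer: yYXyyxXxx$yyyyx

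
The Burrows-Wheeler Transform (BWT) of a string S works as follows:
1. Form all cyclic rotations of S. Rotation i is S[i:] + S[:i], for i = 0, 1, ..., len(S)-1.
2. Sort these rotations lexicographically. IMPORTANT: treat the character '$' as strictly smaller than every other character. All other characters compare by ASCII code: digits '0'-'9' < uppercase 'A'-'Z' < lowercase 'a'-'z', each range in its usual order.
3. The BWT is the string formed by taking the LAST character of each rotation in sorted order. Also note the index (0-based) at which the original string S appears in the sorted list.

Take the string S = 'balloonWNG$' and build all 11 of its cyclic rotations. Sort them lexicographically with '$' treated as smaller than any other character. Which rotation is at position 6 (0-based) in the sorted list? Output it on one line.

All 11 rotations (rotation i = S[i:]+S[:i]):
  rot[0] = balloonWNG$
  rot[1] = alloonWNG$b
  rot[2] = lloonWNG$ba
  rot[3] = loonWNG$bal
  rot[4] = oonWNG$ball
  rot[5] = onWNG$ballo
  rot[6] = nWNG$balloo
  rot[7] = WNG$balloon
  rot[8] = NG$balloonW
  rot[9] = G$balloonWN
  rot[10] = $balloonWNG
Sorted (with $ < everything):
  sorted[0] = $balloonWNG
  sorted[1] = G$balloonWN
  sorted[2] = NG$balloonW
  sorted[3] = WNG$balloon
  sorted[4] = alloonWNG$b
  sorted[5] = balloonWNG$
  sorted[6] = lloonWNG$ba
  sorted[7] = loonWNG$bal
  sorted[8] = nWNG$balloo
  sorted[9] = onWNG$ballo
  sorted[10] = oonWNG$ball
sorted[6] = lloonWNG$ba

Answer: lloonWNG$ba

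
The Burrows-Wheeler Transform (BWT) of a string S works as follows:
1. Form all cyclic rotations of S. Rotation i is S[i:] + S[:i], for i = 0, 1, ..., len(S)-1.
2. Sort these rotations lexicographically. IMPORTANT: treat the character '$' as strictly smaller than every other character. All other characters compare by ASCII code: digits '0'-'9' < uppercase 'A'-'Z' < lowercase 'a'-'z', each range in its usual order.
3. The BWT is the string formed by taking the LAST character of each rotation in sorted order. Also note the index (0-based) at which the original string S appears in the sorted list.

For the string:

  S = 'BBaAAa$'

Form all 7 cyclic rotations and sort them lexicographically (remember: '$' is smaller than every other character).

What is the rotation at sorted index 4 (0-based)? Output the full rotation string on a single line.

All 7 rotations (rotation i = S[i:]+S[:i]):
  rot[0] = BBaAAa$
  rot[1] = BaAAa$B
  rot[2] = aAAa$BB
  rot[3] = AAa$BBa
  rot[4] = Aa$BBaA
  rot[5] = a$BBaAA
  rot[6] = $BBaAAa
Sorted (with $ < everything):
  sorted[0] = $BBaAAa
  sorted[1] = AAa$BBa
  sorted[2] = Aa$BBaA
  sorted[3] = BBaAAa$
  sorted[4] = BaAAa$B
  sorted[5] = a$BBaAA
  sorted[6] = aAAa$BB
sorted[4] = BaAAa$B

Answer: BaAAa$B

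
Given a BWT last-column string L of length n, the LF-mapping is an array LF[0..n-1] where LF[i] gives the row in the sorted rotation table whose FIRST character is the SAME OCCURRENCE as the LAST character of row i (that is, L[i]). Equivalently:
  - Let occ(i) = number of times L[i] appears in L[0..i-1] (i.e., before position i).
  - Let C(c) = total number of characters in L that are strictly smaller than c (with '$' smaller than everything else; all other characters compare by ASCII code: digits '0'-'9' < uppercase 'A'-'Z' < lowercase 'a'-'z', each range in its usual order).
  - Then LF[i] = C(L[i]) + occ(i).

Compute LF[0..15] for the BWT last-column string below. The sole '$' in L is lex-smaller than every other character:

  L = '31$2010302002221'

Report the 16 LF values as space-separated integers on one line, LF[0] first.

Answer: 14 6 0 9 1 7 2 15 3 10 4 5 11 12 13 8

Derivation:
Char counts: '$':1, '0':5, '1':3, '2':5, '3':2
C (first-col start): C('$')=0, C('0')=1, C('1')=6, C('2')=9, C('3')=14
L[0]='3': occ=0, LF[0]=C('3')+0=14+0=14
L[1]='1': occ=0, LF[1]=C('1')+0=6+0=6
L[2]='$': occ=0, LF[2]=C('$')+0=0+0=0
L[3]='2': occ=0, LF[3]=C('2')+0=9+0=9
L[4]='0': occ=0, LF[4]=C('0')+0=1+0=1
L[5]='1': occ=1, LF[5]=C('1')+1=6+1=7
L[6]='0': occ=1, LF[6]=C('0')+1=1+1=2
L[7]='3': occ=1, LF[7]=C('3')+1=14+1=15
L[8]='0': occ=2, LF[8]=C('0')+2=1+2=3
L[9]='2': occ=1, LF[9]=C('2')+1=9+1=10
L[10]='0': occ=3, LF[10]=C('0')+3=1+3=4
L[11]='0': occ=4, LF[11]=C('0')+4=1+4=5
L[12]='2': occ=2, LF[12]=C('2')+2=9+2=11
L[13]='2': occ=3, LF[13]=C('2')+3=9+3=12
L[14]='2': occ=4, LF[14]=C('2')+4=9+4=13
L[15]='1': occ=2, LF[15]=C('1')+2=6+2=8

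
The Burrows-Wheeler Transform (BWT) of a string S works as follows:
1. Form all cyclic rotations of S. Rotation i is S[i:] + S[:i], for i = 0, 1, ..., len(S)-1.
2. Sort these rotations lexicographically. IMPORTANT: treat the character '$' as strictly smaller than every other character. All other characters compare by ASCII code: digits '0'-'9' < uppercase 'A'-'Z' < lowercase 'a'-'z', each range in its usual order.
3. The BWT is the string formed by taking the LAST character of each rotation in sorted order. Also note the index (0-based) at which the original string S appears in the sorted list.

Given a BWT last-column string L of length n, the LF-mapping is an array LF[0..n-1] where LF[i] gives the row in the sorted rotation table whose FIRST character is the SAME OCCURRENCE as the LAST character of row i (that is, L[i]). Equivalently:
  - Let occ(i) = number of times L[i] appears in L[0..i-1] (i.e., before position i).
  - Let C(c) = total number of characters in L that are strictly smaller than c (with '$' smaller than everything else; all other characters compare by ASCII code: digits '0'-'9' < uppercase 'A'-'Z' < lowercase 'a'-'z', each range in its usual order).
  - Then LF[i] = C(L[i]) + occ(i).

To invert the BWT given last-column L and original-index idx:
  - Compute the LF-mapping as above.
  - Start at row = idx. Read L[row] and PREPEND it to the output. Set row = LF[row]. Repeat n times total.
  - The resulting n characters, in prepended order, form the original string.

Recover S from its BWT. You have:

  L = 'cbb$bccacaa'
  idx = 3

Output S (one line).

LF mapping: 7 4 5 0 6 8 9 1 10 2 3
Walk LF starting at row 3, prepending L[row]:
  step 1: row=3, L[3]='$', prepend. Next row=LF[3]=0
  step 2: row=0, L[0]='c', prepend. Next row=LF[0]=7
  step 3: row=7, L[7]='a', prepend. Next row=LF[7]=1
  step 4: row=1, L[1]='b', prepend. Next row=LF[1]=4
  step 5: row=4, L[4]='b', prepend. Next row=LF[4]=6
  step 6: row=6, L[6]='c', prepend. Next row=LF[6]=9
  step 7: row=9, L[9]='a', prepend. Next row=LF[9]=2
  step 8: row=2, L[2]='b', prepend. Next row=LF[2]=5
  step 9: row=5, L[5]='c', prepend. Next row=LF[5]=8
  step 10: row=8, L[8]='c', prepend. Next row=LF[8]=10
  step 11: row=10, L[10]='a', prepend. Next row=LF[10]=3
Reversed output: accbacbbac$

Answer: accbacbbac$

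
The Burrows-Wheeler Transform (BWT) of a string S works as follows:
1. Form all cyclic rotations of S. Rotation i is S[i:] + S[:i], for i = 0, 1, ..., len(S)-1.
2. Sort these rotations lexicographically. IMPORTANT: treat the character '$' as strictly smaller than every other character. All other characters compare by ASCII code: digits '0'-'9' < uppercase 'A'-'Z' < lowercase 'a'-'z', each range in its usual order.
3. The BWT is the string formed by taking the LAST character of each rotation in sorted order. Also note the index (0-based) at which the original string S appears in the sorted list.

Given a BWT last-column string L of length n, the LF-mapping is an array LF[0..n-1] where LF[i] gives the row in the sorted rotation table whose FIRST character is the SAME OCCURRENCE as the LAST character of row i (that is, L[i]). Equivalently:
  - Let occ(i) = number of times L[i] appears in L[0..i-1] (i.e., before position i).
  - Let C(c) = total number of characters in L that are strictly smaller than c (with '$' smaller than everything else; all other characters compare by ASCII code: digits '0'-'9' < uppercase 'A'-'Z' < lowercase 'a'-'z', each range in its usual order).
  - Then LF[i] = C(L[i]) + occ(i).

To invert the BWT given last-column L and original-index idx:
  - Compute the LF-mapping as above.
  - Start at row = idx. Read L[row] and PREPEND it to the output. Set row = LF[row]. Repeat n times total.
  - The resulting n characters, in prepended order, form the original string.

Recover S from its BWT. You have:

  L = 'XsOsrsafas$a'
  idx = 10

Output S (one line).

LF mapping: 2 8 1 9 7 10 3 6 4 11 0 5
Walk LF starting at row 10, prepending L[row]:
  step 1: row=10, L[10]='$', prepend. Next row=LF[10]=0
  step 2: row=0, L[0]='X', prepend. Next row=LF[0]=2
  step 3: row=2, L[2]='O', prepend. Next row=LF[2]=1
  step 4: row=1, L[1]='s', prepend. Next row=LF[1]=8
  step 5: row=8, L[8]='a', prepend. Next row=LF[8]=4
  step 6: row=4, L[4]='r', prepend. Next row=LF[4]=7
  step 7: row=7, L[7]='f', prepend. Next row=LF[7]=6
  step 8: row=6, L[6]='a', prepend. Next row=LF[6]=3
  step 9: row=3, L[3]='s', prepend. Next row=LF[3]=9
  step 10: row=9, L[9]='s', prepend. Next row=LF[9]=11
  step 11: row=11, L[11]='a', prepend. Next row=LF[11]=5
  step 12: row=5, L[5]='s', prepend. Next row=LF[5]=10
Reversed output: sassafrasOX$

Answer: sassafrasOX$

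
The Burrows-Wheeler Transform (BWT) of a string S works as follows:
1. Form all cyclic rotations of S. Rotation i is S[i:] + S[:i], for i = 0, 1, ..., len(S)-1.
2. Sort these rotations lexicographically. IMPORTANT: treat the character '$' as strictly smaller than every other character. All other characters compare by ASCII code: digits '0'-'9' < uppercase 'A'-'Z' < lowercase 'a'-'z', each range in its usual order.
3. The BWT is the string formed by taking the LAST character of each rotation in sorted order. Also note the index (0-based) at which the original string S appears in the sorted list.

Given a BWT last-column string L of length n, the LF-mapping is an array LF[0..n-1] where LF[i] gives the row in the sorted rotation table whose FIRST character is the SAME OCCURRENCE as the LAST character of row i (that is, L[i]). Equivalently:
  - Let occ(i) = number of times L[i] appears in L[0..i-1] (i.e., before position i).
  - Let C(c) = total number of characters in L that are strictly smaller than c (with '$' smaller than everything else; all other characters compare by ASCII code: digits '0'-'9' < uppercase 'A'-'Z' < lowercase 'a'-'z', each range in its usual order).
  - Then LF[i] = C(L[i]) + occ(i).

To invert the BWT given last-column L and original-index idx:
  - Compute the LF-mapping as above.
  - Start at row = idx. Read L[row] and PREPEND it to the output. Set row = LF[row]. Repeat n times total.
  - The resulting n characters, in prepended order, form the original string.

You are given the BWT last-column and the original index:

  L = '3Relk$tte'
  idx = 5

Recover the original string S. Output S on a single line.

LF mapping: 1 2 3 6 5 0 7 8 4
Walk LF starting at row 5, prepending L[row]:
  step 1: row=5, L[5]='$', prepend. Next row=LF[5]=0
  step 2: row=0, L[0]='3', prepend. Next row=LF[0]=1
  step 3: row=1, L[1]='R', prepend. Next row=LF[1]=2
  step 4: row=2, L[2]='e', prepend. Next row=LF[2]=3
  step 5: row=3, L[3]='l', prepend. Next row=LF[3]=6
  step 6: row=6, L[6]='t', prepend. Next row=LF[6]=7
  step 7: row=7, L[7]='t', prepend. Next row=LF[7]=8
  step 8: row=8, L[8]='e', prepend. Next row=LF[8]=4
  step 9: row=4, L[4]='k', prepend. Next row=LF[4]=5
Reversed output: kettleR3$

Answer: kettleR3$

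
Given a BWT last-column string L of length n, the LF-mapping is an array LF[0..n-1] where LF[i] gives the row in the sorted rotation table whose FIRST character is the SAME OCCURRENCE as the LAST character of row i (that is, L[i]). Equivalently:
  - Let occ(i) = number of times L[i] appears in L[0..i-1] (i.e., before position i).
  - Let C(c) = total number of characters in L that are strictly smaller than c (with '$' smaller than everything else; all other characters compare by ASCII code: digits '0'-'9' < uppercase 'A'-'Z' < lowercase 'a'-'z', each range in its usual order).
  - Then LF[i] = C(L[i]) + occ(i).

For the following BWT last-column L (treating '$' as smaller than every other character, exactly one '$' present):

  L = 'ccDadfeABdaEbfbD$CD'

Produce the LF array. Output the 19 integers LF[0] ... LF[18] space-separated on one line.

Answer: 12 13 4 8 14 17 16 1 2 15 9 7 10 18 11 5 0 3 6

Derivation:
Char counts: '$':1, 'A':1, 'B':1, 'C':1, 'D':3, 'E':1, 'a':2, 'b':2, 'c':2, 'd':2, 'e':1, 'f':2
C (first-col start): C('$')=0, C('A')=1, C('B')=2, C('C')=3, C('D')=4, C('E')=7, C('a')=8, C('b')=10, C('c')=12, C('d')=14, C('e')=16, C('f')=17
L[0]='c': occ=0, LF[0]=C('c')+0=12+0=12
L[1]='c': occ=1, LF[1]=C('c')+1=12+1=13
L[2]='D': occ=0, LF[2]=C('D')+0=4+0=4
L[3]='a': occ=0, LF[3]=C('a')+0=8+0=8
L[4]='d': occ=0, LF[4]=C('d')+0=14+0=14
L[5]='f': occ=0, LF[5]=C('f')+0=17+0=17
L[6]='e': occ=0, LF[6]=C('e')+0=16+0=16
L[7]='A': occ=0, LF[7]=C('A')+0=1+0=1
L[8]='B': occ=0, LF[8]=C('B')+0=2+0=2
L[9]='d': occ=1, LF[9]=C('d')+1=14+1=15
L[10]='a': occ=1, LF[10]=C('a')+1=8+1=9
L[11]='E': occ=0, LF[11]=C('E')+0=7+0=7
L[12]='b': occ=0, LF[12]=C('b')+0=10+0=10
L[13]='f': occ=1, LF[13]=C('f')+1=17+1=18
L[14]='b': occ=1, LF[14]=C('b')+1=10+1=11
L[15]='D': occ=1, LF[15]=C('D')+1=4+1=5
L[16]='$': occ=0, LF[16]=C('$')+0=0+0=0
L[17]='C': occ=0, LF[17]=C('C')+0=3+0=3
L[18]='D': occ=2, LF[18]=C('D')+2=4+2=6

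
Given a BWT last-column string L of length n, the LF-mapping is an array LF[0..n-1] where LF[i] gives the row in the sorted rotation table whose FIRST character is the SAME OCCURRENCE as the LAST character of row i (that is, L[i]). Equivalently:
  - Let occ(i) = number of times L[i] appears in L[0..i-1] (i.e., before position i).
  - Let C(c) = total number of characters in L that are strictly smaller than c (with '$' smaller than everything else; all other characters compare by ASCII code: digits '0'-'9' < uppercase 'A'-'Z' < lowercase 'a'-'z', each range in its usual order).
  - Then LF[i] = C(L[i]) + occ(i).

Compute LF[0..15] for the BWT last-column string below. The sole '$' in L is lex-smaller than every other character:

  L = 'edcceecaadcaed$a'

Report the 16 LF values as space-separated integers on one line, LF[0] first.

Answer: 12 9 5 6 13 14 7 1 2 10 8 3 15 11 0 4

Derivation:
Char counts: '$':1, 'a':4, 'c':4, 'd':3, 'e':4
C (first-col start): C('$')=0, C('a')=1, C('c')=5, C('d')=9, C('e')=12
L[0]='e': occ=0, LF[0]=C('e')+0=12+0=12
L[1]='d': occ=0, LF[1]=C('d')+0=9+0=9
L[2]='c': occ=0, LF[2]=C('c')+0=5+0=5
L[3]='c': occ=1, LF[3]=C('c')+1=5+1=6
L[4]='e': occ=1, LF[4]=C('e')+1=12+1=13
L[5]='e': occ=2, LF[5]=C('e')+2=12+2=14
L[6]='c': occ=2, LF[6]=C('c')+2=5+2=7
L[7]='a': occ=0, LF[7]=C('a')+0=1+0=1
L[8]='a': occ=1, LF[8]=C('a')+1=1+1=2
L[9]='d': occ=1, LF[9]=C('d')+1=9+1=10
L[10]='c': occ=3, LF[10]=C('c')+3=5+3=8
L[11]='a': occ=2, LF[11]=C('a')+2=1+2=3
L[12]='e': occ=3, LF[12]=C('e')+3=12+3=15
L[13]='d': occ=2, LF[13]=C('d')+2=9+2=11
L[14]='$': occ=0, LF[14]=C('$')+0=0+0=0
L[15]='a': occ=3, LF[15]=C('a')+3=1+3=4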